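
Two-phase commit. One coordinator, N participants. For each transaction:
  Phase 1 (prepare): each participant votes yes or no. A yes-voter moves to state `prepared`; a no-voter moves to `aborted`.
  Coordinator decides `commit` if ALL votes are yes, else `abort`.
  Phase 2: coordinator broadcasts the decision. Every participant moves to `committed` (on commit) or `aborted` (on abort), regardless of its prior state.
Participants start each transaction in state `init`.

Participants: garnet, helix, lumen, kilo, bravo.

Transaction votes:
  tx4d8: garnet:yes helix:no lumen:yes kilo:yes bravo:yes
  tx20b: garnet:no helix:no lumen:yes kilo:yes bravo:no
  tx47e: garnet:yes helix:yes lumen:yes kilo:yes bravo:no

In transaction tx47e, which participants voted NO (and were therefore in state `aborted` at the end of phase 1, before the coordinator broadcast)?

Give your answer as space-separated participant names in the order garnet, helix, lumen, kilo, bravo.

Answer: bravo

Derivation:
Txn tx47e phase 1: garnet yes -> prepared; helix yes -> prepared; lumen yes -> prepared; kilo yes -> prepared; bravo no -> aborted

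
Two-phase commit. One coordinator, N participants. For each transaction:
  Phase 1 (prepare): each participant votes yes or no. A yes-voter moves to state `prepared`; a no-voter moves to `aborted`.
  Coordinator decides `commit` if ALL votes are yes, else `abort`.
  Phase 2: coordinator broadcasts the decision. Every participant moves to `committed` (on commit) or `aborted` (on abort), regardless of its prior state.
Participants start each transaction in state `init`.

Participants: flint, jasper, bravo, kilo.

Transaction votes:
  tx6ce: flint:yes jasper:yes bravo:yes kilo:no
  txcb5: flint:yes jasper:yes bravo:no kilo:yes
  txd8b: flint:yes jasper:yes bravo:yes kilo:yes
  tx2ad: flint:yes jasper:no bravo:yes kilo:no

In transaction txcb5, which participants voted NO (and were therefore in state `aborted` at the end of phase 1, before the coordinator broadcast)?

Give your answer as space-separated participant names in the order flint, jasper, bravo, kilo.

Txn txcb5 phase 1: flint yes -> prepared; jasper yes -> prepared; bravo no -> aborted; kilo yes -> prepared

Answer: bravo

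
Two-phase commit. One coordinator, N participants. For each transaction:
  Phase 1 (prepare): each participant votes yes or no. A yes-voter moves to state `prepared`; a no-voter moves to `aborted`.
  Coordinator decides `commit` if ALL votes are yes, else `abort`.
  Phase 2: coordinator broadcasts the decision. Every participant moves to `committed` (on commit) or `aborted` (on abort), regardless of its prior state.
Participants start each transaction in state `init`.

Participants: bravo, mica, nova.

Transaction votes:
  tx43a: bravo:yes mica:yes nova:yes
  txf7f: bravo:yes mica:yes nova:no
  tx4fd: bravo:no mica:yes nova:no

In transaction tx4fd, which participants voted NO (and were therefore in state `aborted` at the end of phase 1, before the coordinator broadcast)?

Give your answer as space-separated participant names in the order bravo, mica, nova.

Answer: bravo nova

Derivation:
Txn tx4fd phase 1: bravo no -> aborted; mica yes -> prepared; nova no -> aborted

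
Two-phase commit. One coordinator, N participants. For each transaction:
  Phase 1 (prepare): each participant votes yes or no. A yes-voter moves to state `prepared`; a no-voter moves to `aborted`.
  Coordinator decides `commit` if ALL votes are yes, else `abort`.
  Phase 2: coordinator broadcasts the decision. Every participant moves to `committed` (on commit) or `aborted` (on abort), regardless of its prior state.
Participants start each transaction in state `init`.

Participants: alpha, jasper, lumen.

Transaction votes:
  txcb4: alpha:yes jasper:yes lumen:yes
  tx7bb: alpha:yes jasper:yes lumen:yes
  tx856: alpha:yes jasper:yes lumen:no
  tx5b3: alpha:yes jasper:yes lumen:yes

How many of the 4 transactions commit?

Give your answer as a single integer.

Answer: 3

Derivation:
txcb4: all yes -> commit (commits=1)
tx7bb: all yes -> commit (commits=2)
tx856: no from lumen -> abort (commits=2)
tx5b3: all yes -> commit (commits=3)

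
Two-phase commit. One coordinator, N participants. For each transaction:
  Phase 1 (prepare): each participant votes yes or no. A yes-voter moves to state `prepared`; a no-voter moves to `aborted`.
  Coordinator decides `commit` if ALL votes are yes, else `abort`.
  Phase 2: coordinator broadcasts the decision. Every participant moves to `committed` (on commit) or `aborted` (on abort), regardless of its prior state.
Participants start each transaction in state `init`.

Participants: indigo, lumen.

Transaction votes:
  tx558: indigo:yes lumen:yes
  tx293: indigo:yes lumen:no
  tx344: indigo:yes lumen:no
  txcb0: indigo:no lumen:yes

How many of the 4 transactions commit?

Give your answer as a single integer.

tx558: all yes -> commit (commits=1)
tx293: no from lumen -> abort (commits=1)
tx344: no from lumen -> abort (commits=1)
txcb0: no from indigo -> abort (commits=1)

Answer: 1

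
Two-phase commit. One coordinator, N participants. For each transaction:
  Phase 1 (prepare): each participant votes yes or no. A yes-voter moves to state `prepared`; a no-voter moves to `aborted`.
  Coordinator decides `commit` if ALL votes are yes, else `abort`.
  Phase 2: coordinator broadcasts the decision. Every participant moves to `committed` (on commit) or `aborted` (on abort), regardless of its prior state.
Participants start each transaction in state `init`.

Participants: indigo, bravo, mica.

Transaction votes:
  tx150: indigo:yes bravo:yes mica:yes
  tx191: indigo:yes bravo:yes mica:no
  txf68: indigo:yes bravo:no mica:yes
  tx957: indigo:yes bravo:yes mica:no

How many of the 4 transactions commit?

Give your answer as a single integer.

Answer: 1

Derivation:
tx150: all yes -> commit (commits=1)
tx191: no from mica -> abort (commits=1)
txf68: no from bravo -> abort (commits=1)
tx957: no from mica -> abort (commits=1)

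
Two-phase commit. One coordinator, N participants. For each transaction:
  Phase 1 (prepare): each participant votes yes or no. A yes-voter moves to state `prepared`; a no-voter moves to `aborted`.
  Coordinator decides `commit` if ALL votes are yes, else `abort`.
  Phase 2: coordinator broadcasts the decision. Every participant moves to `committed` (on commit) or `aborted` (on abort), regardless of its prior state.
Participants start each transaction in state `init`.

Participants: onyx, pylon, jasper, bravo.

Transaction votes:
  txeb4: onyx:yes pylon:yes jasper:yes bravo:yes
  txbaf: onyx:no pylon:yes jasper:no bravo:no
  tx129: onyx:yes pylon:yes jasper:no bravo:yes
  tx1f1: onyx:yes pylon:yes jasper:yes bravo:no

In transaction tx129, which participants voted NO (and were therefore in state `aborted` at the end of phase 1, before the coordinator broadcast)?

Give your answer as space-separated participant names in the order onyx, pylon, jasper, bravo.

Txn tx129 phase 1: onyx yes -> prepared; pylon yes -> prepared; jasper no -> aborted; bravo yes -> prepared

Answer: jasper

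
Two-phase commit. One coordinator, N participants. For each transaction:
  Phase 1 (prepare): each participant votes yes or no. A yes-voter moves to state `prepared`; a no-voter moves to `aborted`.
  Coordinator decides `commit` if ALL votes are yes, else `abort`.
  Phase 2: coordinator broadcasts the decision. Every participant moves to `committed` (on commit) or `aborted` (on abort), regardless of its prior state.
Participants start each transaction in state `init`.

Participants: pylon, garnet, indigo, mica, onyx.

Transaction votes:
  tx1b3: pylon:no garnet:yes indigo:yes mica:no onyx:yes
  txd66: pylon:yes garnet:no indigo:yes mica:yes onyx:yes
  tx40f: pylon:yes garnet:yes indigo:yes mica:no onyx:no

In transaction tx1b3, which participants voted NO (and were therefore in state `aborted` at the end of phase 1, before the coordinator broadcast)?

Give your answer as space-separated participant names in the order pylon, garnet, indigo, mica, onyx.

Txn tx1b3 phase 1: pylon no -> aborted; garnet yes -> prepared; indigo yes -> prepared; mica no -> aborted; onyx yes -> prepared

Answer: pylon mica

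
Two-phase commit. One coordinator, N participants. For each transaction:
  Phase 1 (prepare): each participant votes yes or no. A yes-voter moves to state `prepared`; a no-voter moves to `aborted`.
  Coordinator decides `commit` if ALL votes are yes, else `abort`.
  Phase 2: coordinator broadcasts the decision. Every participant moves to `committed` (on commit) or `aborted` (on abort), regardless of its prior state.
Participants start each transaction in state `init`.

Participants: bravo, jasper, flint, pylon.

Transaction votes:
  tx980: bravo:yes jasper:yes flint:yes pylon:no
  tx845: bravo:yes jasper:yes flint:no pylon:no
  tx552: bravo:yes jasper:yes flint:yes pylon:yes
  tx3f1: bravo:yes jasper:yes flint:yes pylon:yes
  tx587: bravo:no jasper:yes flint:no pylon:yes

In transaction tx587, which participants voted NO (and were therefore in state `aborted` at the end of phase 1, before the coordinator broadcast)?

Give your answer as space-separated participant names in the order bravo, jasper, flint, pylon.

Txn tx587 phase 1: bravo no -> aborted; jasper yes -> prepared; flint no -> aborted; pylon yes -> prepared

Answer: bravo flint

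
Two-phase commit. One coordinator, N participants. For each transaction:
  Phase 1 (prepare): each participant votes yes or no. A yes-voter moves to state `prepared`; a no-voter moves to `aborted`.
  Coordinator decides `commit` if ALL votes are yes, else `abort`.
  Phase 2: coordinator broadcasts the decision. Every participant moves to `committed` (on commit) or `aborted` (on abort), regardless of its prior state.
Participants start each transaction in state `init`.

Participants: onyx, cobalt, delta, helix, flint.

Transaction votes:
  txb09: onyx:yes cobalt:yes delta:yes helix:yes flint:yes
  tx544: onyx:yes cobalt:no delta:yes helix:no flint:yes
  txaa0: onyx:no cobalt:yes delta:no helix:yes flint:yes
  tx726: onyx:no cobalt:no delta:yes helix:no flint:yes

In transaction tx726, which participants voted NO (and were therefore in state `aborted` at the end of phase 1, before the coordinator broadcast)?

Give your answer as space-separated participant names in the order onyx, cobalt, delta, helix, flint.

Answer: onyx cobalt helix

Derivation:
Txn tx726 phase 1: onyx no -> aborted; cobalt no -> aborted; delta yes -> prepared; helix no -> aborted; flint yes -> prepared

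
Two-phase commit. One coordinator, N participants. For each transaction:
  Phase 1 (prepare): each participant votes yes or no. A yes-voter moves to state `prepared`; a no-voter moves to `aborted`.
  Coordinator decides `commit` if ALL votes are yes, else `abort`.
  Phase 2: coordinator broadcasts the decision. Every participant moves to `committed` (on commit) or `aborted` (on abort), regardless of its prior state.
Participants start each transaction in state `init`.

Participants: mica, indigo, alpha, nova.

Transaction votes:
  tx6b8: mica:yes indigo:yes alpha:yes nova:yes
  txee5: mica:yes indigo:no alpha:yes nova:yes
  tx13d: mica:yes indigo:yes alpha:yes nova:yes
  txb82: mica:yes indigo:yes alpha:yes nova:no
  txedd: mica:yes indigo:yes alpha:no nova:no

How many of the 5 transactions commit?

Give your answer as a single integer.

Answer: 2

Derivation:
tx6b8: all yes -> commit (commits=1)
txee5: no from indigo -> abort (commits=1)
tx13d: all yes -> commit (commits=2)
txb82: no from nova -> abort (commits=2)
txedd: no from alpha, nova -> abort (commits=2)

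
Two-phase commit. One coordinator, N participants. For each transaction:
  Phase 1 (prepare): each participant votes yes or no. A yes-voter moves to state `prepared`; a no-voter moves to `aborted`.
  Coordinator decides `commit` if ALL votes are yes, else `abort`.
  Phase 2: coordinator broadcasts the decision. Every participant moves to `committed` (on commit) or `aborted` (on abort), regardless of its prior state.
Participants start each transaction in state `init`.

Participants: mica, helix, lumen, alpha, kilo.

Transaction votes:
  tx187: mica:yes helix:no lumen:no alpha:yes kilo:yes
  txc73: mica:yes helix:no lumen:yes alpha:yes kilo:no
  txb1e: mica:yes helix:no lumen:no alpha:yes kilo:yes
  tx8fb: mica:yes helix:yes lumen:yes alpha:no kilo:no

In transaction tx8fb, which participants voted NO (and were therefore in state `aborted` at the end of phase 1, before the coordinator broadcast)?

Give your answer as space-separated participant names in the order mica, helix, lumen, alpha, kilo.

Answer: alpha kilo

Derivation:
Txn tx8fb phase 1: mica yes -> prepared; helix yes -> prepared; lumen yes -> prepared; alpha no -> aborted; kilo no -> aborted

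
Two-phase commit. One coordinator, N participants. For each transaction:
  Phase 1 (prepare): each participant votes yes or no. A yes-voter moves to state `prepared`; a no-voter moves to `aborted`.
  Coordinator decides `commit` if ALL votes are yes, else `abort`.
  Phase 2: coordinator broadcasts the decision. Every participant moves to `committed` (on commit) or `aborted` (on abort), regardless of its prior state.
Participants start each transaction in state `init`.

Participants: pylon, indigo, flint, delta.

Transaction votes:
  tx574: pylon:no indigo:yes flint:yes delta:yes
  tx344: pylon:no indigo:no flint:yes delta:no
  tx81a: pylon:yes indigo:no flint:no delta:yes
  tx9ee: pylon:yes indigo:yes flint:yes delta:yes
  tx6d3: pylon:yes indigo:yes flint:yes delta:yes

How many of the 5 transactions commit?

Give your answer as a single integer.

Answer: 2

Derivation:
tx574: no from pylon -> abort (commits=0)
tx344: no from pylon, indigo, delta -> abort (commits=0)
tx81a: no from indigo, flint -> abort (commits=0)
tx9ee: all yes -> commit (commits=1)
tx6d3: all yes -> commit (commits=2)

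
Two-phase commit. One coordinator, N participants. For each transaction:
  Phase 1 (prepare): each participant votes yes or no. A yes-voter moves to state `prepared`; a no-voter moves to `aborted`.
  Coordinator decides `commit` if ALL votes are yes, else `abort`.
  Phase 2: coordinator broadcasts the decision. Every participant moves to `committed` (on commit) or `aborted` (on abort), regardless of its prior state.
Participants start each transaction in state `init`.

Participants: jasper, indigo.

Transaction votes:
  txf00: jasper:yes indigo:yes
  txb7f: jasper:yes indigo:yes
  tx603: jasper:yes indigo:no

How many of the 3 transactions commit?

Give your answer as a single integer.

txf00: all yes -> commit (commits=1)
txb7f: all yes -> commit (commits=2)
tx603: no from indigo -> abort (commits=2)

Answer: 2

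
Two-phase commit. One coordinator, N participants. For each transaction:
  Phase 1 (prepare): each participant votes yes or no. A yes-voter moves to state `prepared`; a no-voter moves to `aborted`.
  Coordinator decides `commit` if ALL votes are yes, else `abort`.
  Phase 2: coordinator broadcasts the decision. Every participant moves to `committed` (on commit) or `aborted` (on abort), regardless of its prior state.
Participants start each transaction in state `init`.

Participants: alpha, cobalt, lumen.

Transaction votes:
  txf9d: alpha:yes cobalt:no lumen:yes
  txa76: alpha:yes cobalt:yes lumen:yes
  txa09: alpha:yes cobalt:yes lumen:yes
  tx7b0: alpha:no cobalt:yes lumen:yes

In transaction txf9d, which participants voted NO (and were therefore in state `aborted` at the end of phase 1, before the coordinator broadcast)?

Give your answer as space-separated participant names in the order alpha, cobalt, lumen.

Txn txf9d phase 1: alpha yes -> prepared; cobalt no -> aborted; lumen yes -> prepared

Answer: cobalt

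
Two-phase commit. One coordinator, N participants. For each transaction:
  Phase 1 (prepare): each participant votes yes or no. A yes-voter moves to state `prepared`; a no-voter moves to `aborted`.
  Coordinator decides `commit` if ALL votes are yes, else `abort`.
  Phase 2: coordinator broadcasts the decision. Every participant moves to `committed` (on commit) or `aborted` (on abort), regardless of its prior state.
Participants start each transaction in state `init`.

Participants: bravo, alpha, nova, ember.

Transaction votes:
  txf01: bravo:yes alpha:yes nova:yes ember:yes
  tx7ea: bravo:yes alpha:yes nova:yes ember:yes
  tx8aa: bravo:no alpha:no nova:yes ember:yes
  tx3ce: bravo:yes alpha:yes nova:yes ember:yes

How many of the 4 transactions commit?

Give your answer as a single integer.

txf01: all yes -> commit (commits=1)
tx7ea: all yes -> commit (commits=2)
tx8aa: no from bravo, alpha -> abort (commits=2)
tx3ce: all yes -> commit (commits=3)

Answer: 3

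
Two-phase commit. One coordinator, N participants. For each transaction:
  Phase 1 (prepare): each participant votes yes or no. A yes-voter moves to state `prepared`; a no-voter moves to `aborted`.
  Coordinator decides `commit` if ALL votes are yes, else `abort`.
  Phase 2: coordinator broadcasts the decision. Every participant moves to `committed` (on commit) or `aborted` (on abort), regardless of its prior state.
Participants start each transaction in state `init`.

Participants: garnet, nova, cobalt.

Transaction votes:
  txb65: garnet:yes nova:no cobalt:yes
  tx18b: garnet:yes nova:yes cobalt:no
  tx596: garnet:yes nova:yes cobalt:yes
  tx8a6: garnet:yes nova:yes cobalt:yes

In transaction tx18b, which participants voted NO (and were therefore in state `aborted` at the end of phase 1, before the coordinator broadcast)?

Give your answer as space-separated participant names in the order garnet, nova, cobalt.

Answer: cobalt

Derivation:
Txn tx18b phase 1: garnet yes -> prepared; nova yes -> prepared; cobalt no -> aborted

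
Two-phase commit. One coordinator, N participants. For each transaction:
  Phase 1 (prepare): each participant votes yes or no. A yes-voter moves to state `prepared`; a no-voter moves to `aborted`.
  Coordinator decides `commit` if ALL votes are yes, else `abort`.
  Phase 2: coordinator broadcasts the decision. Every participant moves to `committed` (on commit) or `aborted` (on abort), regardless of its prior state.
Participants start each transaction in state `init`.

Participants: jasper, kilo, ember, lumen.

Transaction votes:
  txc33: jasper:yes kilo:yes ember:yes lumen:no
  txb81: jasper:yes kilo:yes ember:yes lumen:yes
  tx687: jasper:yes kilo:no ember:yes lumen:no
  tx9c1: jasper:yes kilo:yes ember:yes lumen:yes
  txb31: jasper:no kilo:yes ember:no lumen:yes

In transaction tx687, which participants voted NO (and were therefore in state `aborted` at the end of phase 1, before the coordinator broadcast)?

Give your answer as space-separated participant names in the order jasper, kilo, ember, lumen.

Answer: kilo lumen

Derivation:
Txn tx687 phase 1: jasper yes -> prepared; kilo no -> aborted; ember yes -> prepared; lumen no -> aborted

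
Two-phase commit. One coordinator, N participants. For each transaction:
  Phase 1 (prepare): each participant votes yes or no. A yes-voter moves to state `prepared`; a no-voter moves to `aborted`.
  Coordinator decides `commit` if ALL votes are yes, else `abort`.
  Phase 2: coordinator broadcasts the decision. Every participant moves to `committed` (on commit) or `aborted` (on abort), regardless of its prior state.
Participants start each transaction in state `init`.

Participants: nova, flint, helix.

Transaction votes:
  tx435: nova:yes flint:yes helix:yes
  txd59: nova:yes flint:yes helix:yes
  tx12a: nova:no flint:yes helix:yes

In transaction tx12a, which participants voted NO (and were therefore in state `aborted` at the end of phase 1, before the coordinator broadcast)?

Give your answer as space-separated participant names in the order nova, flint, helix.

Txn tx12a phase 1: nova no -> aborted; flint yes -> prepared; helix yes -> prepared

Answer: nova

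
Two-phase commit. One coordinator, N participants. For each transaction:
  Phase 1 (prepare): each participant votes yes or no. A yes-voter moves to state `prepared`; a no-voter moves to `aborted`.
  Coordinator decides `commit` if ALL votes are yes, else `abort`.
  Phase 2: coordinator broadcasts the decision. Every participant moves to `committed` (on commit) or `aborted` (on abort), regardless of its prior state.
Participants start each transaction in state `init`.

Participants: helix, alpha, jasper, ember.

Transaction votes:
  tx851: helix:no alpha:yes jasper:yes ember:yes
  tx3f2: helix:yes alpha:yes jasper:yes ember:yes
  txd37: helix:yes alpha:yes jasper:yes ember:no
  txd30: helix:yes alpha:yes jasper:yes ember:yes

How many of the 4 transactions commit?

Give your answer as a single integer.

tx851: no from helix -> abort (commits=0)
tx3f2: all yes -> commit (commits=1)
txd37: no from ember -> abort (commits=1)
txd30: all yes -> commit (commits=2)

Answer: 2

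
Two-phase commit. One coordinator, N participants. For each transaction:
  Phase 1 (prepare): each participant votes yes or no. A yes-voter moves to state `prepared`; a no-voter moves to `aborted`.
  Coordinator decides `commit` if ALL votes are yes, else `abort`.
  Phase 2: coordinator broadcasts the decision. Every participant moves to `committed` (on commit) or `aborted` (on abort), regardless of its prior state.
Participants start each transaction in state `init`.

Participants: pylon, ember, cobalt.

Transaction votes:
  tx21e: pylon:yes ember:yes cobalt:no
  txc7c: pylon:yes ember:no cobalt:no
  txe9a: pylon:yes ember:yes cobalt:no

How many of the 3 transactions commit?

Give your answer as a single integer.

tx21e: no from cobalt -> abort (commits=0)
txc7c: no from ember, cobalt -> abort (commits=0)
txe9a: no from cobalt -> abort (commits=0)

Answer: 0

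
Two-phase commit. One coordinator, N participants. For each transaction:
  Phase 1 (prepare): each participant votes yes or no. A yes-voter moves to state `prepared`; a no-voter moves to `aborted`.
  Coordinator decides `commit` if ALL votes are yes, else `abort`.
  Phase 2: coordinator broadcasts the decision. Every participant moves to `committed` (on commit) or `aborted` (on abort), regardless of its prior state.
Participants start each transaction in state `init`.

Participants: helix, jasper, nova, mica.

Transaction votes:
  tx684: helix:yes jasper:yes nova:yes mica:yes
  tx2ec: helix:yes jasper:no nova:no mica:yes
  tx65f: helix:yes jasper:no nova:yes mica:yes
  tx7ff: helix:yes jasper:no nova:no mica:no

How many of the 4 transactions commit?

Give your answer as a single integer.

Answer: 1

Derivation:
tx684: all yes -> commit (commits=1)
tx2ec: no from jasper, nova -> abort (commits=1)
tx65f: no from jasper -> abort (commits=1)
tx7ff: no from jasper, nova, mica -> abort (commits=1)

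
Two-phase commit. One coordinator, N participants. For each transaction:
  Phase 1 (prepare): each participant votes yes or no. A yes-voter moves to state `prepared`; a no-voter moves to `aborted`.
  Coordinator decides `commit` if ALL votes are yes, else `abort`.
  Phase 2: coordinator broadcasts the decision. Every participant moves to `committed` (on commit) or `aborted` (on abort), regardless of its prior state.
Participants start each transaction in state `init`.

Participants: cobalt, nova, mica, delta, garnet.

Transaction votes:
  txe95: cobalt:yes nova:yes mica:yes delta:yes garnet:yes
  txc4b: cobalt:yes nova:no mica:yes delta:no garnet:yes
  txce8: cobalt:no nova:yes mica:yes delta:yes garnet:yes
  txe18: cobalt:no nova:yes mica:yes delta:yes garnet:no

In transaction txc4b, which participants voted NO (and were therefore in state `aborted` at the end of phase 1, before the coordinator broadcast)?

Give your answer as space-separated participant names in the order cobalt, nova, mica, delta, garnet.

Answer: nova delta

Derivation:
Txn txc4b phase 1: cobalt yes -> prepared; nova no -> aborted; mica yes -> prepared; delta no -> aborted; garnet yes -> prepared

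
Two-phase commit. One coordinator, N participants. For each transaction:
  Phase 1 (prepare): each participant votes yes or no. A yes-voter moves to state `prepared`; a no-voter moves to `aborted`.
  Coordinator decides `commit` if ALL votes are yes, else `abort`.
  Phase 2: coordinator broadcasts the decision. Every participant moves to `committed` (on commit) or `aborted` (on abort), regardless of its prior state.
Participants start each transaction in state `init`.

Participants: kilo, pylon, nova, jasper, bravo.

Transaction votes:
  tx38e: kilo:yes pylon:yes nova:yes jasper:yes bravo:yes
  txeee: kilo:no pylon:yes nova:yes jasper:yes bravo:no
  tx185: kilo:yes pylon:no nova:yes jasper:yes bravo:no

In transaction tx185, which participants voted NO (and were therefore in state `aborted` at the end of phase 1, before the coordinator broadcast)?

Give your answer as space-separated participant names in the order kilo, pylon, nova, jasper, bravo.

Txn tx185 phase 1: kilo yes -> prepared; pylon no -> aborted; nova yes -> prepared; jasper yes -> prepared; bravo no -> aborted

Answer: pylon bravo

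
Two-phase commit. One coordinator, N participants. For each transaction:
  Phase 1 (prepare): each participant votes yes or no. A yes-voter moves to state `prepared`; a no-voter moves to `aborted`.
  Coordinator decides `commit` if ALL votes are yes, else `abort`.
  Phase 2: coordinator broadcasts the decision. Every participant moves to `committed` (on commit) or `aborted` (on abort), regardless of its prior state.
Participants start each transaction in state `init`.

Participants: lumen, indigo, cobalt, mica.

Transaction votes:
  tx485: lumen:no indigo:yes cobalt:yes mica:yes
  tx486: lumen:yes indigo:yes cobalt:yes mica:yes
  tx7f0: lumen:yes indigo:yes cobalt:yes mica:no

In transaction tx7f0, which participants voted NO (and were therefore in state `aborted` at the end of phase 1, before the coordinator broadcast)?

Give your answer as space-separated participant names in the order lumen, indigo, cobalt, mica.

Txn tx7f0 phase 1: lumen yes -> prepared; indigo yes -> prepared; cobalt yes -> prepared; mica no -> aborted

Answer: mica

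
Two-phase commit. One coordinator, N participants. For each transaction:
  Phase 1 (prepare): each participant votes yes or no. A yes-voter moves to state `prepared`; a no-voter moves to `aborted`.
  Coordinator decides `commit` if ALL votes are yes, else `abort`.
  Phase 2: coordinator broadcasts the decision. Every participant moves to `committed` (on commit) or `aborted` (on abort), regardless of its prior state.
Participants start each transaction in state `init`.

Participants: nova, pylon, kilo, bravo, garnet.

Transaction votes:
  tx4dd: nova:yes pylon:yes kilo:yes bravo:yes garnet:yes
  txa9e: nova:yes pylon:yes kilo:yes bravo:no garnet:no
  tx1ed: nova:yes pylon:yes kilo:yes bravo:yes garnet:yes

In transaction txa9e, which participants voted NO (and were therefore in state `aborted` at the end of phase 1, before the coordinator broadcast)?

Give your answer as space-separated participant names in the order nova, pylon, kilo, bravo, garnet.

Answer: bravo garnet

Derivation:
Txn txa9e phase 1: nova yes -> prepared; pylon yes -> prepared; kilo yes -> prepared; bravo no -> aborted; garnet no -> aborted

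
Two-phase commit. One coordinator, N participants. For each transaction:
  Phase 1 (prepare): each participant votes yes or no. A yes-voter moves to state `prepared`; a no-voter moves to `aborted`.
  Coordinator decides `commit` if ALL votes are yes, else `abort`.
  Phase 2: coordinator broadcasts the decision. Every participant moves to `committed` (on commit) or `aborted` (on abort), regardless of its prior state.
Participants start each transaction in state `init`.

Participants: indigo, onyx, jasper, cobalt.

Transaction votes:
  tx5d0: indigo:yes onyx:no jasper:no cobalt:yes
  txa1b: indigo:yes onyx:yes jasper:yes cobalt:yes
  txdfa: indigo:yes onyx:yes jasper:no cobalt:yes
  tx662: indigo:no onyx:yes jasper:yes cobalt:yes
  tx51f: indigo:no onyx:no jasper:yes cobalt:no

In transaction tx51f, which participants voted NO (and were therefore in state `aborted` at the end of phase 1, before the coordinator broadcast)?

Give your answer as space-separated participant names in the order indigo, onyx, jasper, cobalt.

Answer: indigo onyx cobalt

Derivation:
Txn tx51f phase 1: indigo no -> aborted; onyx no -> aborted; jasper yes -> prepared; cobalt no -> aborted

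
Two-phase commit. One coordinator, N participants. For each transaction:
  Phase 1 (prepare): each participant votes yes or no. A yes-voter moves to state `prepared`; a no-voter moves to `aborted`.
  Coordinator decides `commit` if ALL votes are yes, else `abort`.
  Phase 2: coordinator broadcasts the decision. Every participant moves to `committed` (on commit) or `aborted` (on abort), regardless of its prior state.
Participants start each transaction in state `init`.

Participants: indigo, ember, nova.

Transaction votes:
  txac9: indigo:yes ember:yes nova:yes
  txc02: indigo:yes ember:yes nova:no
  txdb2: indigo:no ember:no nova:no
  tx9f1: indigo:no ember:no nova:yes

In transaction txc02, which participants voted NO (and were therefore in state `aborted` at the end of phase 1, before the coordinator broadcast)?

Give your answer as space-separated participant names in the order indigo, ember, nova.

Answer: nova

Derivation:
Txn txc02 phase 1: indigo yes -> prepared; ember yes -> prepared; nova no -> aborted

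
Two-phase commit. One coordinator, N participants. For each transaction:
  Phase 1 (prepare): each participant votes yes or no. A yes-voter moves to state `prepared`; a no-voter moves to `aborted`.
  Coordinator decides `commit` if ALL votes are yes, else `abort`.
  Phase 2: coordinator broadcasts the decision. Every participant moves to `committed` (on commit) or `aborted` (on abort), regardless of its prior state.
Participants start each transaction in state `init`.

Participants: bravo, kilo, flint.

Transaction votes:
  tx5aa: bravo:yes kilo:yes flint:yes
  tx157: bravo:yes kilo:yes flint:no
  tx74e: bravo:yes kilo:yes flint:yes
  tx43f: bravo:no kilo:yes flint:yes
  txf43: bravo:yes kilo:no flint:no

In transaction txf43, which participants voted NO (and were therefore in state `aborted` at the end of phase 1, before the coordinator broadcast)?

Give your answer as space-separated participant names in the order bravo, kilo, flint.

Answer: kilo flint

Derivation:
Txn txf43 phase 1: bravo yes -> prepared; kilo no -> aborted; flint no -> aborted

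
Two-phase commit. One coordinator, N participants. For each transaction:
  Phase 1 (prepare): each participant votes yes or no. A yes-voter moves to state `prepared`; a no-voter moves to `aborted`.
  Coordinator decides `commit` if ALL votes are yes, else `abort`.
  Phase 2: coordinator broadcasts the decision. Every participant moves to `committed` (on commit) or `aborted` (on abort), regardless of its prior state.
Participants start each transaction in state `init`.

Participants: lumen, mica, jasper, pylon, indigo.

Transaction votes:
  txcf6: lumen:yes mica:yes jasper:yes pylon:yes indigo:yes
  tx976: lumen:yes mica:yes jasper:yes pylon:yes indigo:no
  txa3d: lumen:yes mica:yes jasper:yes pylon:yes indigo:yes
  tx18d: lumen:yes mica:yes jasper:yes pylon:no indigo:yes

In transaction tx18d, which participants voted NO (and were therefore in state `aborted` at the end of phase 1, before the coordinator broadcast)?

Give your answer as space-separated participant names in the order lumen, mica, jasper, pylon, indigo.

Answer: pylon

Derivation:
Txn tx18d phase 1: lumen yes -> prepared; mica yes -> prepared; jasper yes -> prepared; pylon no -> aborted; indigo yes -> prepared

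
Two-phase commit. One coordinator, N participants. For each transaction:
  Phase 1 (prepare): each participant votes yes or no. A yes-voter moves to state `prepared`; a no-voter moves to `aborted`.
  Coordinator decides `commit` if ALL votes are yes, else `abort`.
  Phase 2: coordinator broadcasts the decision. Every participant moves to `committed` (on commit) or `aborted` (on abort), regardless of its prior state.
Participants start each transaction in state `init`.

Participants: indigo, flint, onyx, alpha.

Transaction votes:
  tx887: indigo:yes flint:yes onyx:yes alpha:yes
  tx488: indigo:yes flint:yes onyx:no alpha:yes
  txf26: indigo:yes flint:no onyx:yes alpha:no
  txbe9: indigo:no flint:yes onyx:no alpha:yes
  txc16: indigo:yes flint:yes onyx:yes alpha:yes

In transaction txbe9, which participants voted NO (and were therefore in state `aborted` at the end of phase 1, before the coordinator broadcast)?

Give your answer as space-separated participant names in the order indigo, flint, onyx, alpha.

Txn txbe9 phase 1: indigo no -> aborted; flint yes -> prepared; onyx no -> aborted; alpha yes -> prepared

Answer: indigo onyx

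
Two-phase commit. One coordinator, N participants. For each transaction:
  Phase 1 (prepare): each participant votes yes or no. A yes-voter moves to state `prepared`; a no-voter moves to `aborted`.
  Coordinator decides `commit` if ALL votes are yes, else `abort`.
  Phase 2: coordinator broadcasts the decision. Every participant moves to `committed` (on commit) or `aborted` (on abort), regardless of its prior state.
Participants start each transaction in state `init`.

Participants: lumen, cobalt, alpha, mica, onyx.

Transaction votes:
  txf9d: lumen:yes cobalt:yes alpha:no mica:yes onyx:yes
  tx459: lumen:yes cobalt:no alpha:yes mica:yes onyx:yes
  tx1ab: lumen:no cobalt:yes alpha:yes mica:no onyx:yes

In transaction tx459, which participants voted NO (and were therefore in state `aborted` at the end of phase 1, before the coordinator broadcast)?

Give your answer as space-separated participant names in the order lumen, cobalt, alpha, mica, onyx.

Answer: cobalt

Derivation:
Txn tx459 phase 1: lumen yes -> prepared; cobalt no -> aborted; alpha yes -> prepared; mica yes -> prepared; onyx yes -> prepared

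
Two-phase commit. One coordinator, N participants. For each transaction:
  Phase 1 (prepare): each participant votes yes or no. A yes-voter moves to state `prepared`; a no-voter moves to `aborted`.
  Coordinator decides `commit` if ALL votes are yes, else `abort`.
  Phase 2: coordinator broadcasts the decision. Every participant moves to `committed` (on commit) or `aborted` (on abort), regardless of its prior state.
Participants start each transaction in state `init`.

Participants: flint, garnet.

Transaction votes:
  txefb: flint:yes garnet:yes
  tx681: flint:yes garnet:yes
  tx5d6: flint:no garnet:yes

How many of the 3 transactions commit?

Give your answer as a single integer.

txefb: all yes -> commit (commits=1)
tx681: all yes -> commit (commits=2)
tx5d6: no from flint -> abort (commits=2)

Answer: 2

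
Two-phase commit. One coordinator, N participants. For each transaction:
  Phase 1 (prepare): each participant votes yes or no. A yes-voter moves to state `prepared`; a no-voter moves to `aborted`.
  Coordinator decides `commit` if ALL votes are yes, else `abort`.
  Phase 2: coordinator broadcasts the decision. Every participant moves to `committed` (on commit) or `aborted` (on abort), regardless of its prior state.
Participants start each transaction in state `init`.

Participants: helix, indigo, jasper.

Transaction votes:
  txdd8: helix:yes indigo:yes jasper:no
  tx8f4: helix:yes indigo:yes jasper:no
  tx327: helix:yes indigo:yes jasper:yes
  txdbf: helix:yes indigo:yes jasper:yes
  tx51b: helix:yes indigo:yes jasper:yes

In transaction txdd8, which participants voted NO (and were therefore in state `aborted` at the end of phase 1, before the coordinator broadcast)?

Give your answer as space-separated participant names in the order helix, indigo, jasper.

Txn txdd8 phase 1: helix yes -> prepared; indigo yes -> prepared; jasper no -> aborted

Answer: jasper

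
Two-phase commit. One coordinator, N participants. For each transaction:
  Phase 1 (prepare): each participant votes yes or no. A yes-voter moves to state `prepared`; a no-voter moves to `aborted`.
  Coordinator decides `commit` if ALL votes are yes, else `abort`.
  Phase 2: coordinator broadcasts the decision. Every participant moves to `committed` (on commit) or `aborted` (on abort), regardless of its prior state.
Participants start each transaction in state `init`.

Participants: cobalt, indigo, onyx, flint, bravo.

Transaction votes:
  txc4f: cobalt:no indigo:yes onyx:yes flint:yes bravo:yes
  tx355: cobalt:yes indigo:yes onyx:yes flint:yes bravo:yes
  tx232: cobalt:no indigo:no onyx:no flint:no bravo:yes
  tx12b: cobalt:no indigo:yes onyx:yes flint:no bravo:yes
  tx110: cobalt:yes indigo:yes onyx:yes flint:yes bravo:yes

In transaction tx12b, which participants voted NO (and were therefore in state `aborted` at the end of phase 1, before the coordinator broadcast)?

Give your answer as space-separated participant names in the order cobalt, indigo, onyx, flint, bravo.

Txn tx12b phase 1: cobalt no -> aborted; indigo yes -> prepared; onyx yes -> prepared; flint no -> aborted; bravo yes -> prepared

Answer: cobalt flint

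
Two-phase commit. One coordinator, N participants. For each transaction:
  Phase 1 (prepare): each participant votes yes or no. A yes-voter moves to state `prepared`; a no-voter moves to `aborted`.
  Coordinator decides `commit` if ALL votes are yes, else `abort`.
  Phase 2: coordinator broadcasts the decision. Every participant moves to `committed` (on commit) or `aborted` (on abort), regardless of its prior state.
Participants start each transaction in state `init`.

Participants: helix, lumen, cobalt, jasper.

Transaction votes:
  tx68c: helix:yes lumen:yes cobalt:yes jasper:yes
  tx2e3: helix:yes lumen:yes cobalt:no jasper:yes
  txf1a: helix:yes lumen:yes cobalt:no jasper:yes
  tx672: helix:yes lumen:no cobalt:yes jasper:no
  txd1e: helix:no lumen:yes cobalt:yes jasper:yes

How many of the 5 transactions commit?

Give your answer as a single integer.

Answer: 1

Derivation:
tx68c: all yes -> commit (commits=1)
tx2e3: no from cobalt -> abort (commits=1)
txf1a: no from cobalt -> abort (commits=1)
tx672: no from lumen, jasper -> abort (commits=1)
txd1e: no from helix -> abort (commits=1)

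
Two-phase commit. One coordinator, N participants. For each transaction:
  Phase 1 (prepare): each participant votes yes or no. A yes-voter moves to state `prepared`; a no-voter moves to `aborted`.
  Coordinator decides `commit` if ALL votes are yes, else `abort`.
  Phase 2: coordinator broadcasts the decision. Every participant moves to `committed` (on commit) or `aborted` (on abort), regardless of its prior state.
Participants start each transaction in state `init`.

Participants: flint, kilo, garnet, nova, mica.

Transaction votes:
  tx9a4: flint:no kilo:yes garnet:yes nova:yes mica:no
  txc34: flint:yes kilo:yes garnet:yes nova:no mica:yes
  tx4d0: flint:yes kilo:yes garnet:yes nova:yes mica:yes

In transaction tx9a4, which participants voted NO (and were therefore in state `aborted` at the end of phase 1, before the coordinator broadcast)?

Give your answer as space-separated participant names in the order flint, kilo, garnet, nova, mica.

Answer: flint mica

Derivation:
Txn tx9a4 phase 1: flint no -> aborted; kilo yes -> prepared; garnet yes -> prepared; nova yes -> prepared; mica no -> aborted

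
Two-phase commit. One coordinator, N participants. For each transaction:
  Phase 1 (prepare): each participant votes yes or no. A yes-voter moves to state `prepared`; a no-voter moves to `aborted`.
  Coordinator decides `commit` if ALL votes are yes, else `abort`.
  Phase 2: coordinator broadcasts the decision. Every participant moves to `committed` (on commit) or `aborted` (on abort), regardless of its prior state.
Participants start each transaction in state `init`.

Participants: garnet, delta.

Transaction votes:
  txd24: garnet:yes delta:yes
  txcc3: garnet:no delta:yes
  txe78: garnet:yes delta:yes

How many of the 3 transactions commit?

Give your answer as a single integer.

txd24: all yes -> commit (commits=1)
txcc3: no from garnet -> abort (commits=1)
txe78: all yes -> commit (commits=2)

Answer: 2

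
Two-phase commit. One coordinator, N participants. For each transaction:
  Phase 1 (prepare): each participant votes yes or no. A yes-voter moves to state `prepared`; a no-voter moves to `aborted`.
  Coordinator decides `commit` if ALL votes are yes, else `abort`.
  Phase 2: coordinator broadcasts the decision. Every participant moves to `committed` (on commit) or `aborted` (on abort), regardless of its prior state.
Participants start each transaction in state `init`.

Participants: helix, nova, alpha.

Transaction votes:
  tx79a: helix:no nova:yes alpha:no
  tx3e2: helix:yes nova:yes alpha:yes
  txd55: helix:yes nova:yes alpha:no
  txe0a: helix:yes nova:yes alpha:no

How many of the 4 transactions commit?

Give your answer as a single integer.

Answer: 1

Derivation:
tx79a: no from helix, alpha -> abort (commits=0)
tx3e2: all yes -> commit (commits=1)
txd55: no from alpha -> abort (commits=1)
txe0a: no from alpha -> abort (commits=1)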